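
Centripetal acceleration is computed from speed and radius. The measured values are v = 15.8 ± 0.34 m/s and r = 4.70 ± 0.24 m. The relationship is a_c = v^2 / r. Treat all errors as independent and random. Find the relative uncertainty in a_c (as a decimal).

Relative error in a monomial: (δa_c/a_c)² = Σ (nᵢ · δxᵢ/xᵢ)².
  (2·δv/v)² = (2×0.0215)² = 0.00185;  (-1·δr/r)² = (-1×0.0511)² = 0.00261
δa_c/a_c = √(0.00446) = 0.0668

0.0668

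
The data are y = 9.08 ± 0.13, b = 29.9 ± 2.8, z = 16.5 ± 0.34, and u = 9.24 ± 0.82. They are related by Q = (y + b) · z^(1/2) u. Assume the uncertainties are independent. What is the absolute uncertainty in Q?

Let w = y + b = 39.0. δw = √(δy² + δb²) = √(0.0169 + 7.84) = 2.80, so δw/w = 0.0719.
Q is then a monomial in w, z, u:
δQ/Q = √((δw/w)² + (½·δz/z)² + (1·δu/u)²) = √(0.00517 + 0.000106 + 0.00788) = 0.115
Q = 1460, so δQ = 0.115 × 1460 = 168.

168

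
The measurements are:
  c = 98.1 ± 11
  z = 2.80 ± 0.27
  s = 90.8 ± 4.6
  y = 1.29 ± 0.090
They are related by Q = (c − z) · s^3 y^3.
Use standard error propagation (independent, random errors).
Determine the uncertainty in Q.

4.34e+07

Let u = c − z = 95.3. δu = √(δc² + δz²) = √(121 + 0.0729) = 11.0, so δu/u = 0.115.
Q is then a monomial in u, s, y:
δQ/Q = √((δu/u)² + (3·δs/s)² + (3·δy/y)²) = √(0.0133 + 0.0231 + 0.0438) = 0.283
Q = 1.53e+08, so δQ = 0.283 × 1.53e+08 = 4.34e+07.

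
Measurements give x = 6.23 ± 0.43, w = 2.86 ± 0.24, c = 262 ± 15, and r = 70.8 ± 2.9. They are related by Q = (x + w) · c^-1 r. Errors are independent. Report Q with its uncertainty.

Let u = x + w = 9.09. δu = √(δx² + δw²) = √(0.185 + 0.0576) = 0.492, so δu/u = 0.0542.
Q is then a monomial in u, c, r:
δQ/Q = √((δu/u)² + (-1·δc/c)² + (1·δr/r)²) = √(0.00293 + 0.00328 + 0.00168) = 0.0888
Q = 2.46, so δQ = 0.0888 × 2.46 = 0.218.

2.46 ± 0.218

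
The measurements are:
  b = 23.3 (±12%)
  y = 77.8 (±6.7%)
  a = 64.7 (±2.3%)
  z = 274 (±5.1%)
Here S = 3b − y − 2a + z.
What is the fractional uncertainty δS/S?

Each term contributes (cᵢ δxᵢ)² to (δS)²:
  (3·δb)² = 70.4;  (δy)² = 27.2;  (2·δa)² = 8.86;  (δz)² = 195
δS = √(302) = 17.4
S = 137, so δS/S = 17.4/137 = 0.127.

0.127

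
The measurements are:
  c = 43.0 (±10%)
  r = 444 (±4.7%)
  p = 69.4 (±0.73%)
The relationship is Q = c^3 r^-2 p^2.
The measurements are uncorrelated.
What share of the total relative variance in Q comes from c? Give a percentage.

90.9%

(δQ/Q)² = (3·δc/c)² + (-2·δr/r)² + (2·δp/p)²
  c term: (3×0.100)² = 0.0900
  r term: (-2×0.0470)² = 0.00884
  p term: (2×0.00730)² = 0.000213
Total = 0.0990. Share from c = 0.0900/0.0990 = 0.909.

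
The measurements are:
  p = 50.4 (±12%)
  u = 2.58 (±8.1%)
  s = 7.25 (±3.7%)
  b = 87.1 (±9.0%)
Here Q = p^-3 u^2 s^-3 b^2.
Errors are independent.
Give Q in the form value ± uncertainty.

0.00104 ± 0.000464

Products/powers → add relative errors in quadrature, weighted by exponent:
  (-3·δp/p)² = (-3×0.120)² = 0.130;  (2·δu/u)² = (2×0.0810)² = 0.0262;  (-3·δs/s)² = (-3×0.0370)² = 0.0123;  (2·δb/b)² = (2×0.0900)² = 0.0324
δQ/Q = √(0.201) = 0.448
Q = 0.00104, so δQ = 0.448 × 0.00104 = 0.000464.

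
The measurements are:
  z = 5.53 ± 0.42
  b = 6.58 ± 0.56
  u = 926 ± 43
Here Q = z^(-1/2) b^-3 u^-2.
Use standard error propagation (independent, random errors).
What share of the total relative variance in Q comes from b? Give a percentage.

(δQ/Q)² = (−½·δz/z)² + (-3·δb/b)² + (-2·δu/u)²
  z term: (-0.5×0.0759)² = 0.00144
  b term: (-3×0.0851)² = 0.0652
  u term: (-2×0.0464)² = 0.00863
Total = 0.0753. Share from b = 0.0652/0.0753 = 0.866.

86.6%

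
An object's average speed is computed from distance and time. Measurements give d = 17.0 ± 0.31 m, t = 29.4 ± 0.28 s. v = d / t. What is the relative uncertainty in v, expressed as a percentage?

2.06%

For a monomial v ∝ d, t^-1, fractional errors add in quadrature:
  (1·δd/d)² = (1×0.0182)² = 0.000333;  (-1·δt/t)² = (-1×0.00952)² = 9.07e-05
δv/v = √(0.000423) = 0.0206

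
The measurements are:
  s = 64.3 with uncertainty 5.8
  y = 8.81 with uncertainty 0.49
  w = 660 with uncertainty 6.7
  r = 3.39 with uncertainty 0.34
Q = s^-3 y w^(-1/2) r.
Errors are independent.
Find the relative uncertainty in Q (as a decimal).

0.294

For a monomial Q ∝ s^-3, y, w^(-1/2), r, fractional errors add in quadrature:
  (-3·δs/s)² = (-3×0.0902)² = 0.0732;  (1·δy/y)² = (1×0.0556)² = 0.00309;  (−½·δw/w)² = (-0.5×0.0102)² = 2.58e-05;  (1·δr/r)² = (1×0.100)² = 0.0101
δQ/Q = √(0.0864) = 0.294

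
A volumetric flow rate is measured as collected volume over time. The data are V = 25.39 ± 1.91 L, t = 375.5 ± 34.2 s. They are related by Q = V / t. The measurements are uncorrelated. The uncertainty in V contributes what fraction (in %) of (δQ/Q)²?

40.6%

(δQ/Q)² = (1·δV/V)² + (-1·δt/t)²
  V term: (1×0.0752)² = 0.00566
  t term: (-1×0.0911)² = 0.00830
Total = 0.0140. Share from V = 0.00566/0.0140 = 0.406.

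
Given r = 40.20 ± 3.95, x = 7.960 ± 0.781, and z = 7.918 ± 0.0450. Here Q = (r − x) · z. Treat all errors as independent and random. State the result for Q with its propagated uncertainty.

Let u = r − x = 32.24. δu = √(δr² + δx²) = √(15.6 + 0.610) = 4.03, so δu/u = 0.125.
Q is then a monomial in u, z:
δQ/Q = √((δu/u)² + (1·δz/z)²) = √(0.0156 + 3.23e-05) = 0.125
Q = 255.3, so δQ = 0.125 × 255.3 = 31.9.

255.3 ± 31.9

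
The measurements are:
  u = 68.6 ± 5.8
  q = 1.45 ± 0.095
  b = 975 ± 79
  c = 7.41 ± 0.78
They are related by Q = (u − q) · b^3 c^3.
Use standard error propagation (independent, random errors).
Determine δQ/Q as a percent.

40.8%

Let w = u − q = 67.1. δw = √(δu² + δq²) = √(33.6 + 0.00903) = 5.80, so δw/w = 0.0864.
Q is then a monomial in w, b, c:
δQ/Q = √((δw/w)² + (3·δb/b)² + (3·δc/c)²) = √(0.00746 + 0.0591 + 0.0997) = 0.408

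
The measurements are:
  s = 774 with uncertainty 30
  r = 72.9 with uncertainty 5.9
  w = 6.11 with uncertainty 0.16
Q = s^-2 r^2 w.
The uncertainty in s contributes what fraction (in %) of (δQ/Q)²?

18.3%

(δQ/Q)² = (-2·δs/s)² + (2·δr/r)² + (1·δw/w)²
  s term: (-2×0.0388)² = 0.00601
  r term: (2×0.0809)² = 0.0262
  w term: (1×0.0262)² = 0.000686
Total = 0.0329. Share from s = 0.00601/0.0329 = 0.183.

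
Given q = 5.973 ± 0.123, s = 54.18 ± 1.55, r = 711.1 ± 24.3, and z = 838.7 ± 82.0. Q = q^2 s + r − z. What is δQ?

129

Let p = q^2·s = 1933. δp/p = √((2·δq/q)² + (1·δs/s)²) = √(0.00170 + 0.000818) = 0.0501, so δp = 96.9.
Q = p + r − z: δQ = √(δp² + δr² + δz²) = √(9400 + 590 + 6720) = 129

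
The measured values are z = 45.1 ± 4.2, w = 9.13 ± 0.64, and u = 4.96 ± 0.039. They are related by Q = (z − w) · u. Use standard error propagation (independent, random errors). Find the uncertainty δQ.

Let h = z − w = 36.0. δh = √(δz² + δw²) = √(17.6 + 0.410) = 4.25, so δh/h = 0.118.
Q is then a monomial in h, u:
δQ/Q = √((δh/h)² + (1·δu/u)²) = √(0.0140 + 6.18e-05) = 0.118
Q = 178, so δQ = 0.118 × 178 = 21.1.

21.1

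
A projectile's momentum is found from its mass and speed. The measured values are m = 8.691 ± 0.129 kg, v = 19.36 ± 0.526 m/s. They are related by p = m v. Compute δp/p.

Relative error in a monomial: (δp/p)² = Σ (nᵢ · δxᵢ/xᵢ)².
  (1·δm/m)² = (1×0.0148)² = 0.000220;  (1·δv/v)² = (1×0.0272)² = 0.000738
δp/p = √(0.000958) = 0.0310

0.0310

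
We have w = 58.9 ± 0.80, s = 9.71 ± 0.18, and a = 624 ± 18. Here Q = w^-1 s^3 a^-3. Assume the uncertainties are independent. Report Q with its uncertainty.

Relative error in a monomial: (δQ/Q)² = Σ (nᵢ · δxᵢ/xᵢ)².
  (-1·δw/w)² = (-1×0.0136)² = 0.000184;  (3·δs/s)² = (3×0.0185)² = 0.00309;  (-3·δa/a)² = (-3×0.0288)² = 0.00749
δQ/Q = √(0.0108) = 0.104
Q = 6.4e-08, so δQ = 0.104 × 6.4e-08 = 6.64e-09.

(6.40 ± 0.664) × 10^-8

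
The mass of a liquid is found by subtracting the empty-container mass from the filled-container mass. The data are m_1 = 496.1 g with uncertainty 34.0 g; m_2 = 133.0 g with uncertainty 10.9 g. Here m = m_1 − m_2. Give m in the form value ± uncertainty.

363.1 ± 35.7 g

m is a linear combination, so absolute uncertainties add in quadrature:
  (δm_1)² = 1160;  (δm_2)² = 119
δm = √(1270) = 35.7 g
m = 363.1 g.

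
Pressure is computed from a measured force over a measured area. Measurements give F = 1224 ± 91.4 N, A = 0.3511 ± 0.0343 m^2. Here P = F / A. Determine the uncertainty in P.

429 Pa

P is a product of powers, so relative uncertainties combine in quadrature:
  (1·δF/F)² = (1×0.0747)² = 0.00558;  (-1·δA/A)² = (-1×0.0977)² = 0.00954
δP/P = √(0.0151) = 0.123
P = 3486 Pa, so δP = 0.123 × 3486 = 429 Pa.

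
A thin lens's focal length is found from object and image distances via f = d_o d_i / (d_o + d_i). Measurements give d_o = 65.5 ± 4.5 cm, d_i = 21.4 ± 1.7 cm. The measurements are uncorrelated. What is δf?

1.00 cm

∂f/∂d_o = (d_i/(d_o+d_i))² = 0.0606;  ∂f/∂d_i = (d_o/(d_o+d_i))² = 0.568
δf = √((∂f/∂d_o · δd_o)² + (∂f/∂d_i · δd_i)²) = √(0.0745 + 0.933) = 1.00 cm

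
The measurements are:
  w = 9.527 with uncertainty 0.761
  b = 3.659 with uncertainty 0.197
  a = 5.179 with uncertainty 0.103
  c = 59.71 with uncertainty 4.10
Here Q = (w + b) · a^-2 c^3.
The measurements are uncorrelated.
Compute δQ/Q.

Let u = w + b = 13.19. δu = √(δw² + δb²) = √(0.579 + 0.0388) = 0.786, so δu/u = 0.0596.
Q is then a monomial in u, a, c:
δQ/Q = √((δu/u)² + (-2·δa/a)² + (3·δc/c)²) = √(0.00355 + 0.00158 + 0.0424) = 0.218

0.218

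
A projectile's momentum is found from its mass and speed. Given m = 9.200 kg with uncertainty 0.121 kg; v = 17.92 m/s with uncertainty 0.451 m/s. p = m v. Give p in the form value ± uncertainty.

Relative error in a monomial: (δp/p)² = Σ (nᵢ · δxᵢ/xᵢ)².
  (1·δm/m)² = (1×0.0132)² = 0.000173;  (1·δv/v)² = (1×0.0252)² = 0.000633
δp/p = √(0.000806) = 0.0284
p = 164.9 kg·m/s, so δp = 0.0284 × 164.9 = 4.68 kg·m/s.

164.9 ± 4.68 kg·m/s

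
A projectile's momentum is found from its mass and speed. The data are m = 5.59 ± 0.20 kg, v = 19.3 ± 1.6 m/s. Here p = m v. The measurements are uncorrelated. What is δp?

9.74 kg·m/s

Products/powers → add relative errors in quadrature, weighted by exponent:
  (1·δm/m)² = (1×0.0358)² = 0.00128;  (1·δv/v)² = (1×0.0829)² = 0.00687
δp/p = √(0.00815) = 0.0903
p = 108 kg·m/s, so δp = 0.0903 × 108 = 9.74 kg·m/s.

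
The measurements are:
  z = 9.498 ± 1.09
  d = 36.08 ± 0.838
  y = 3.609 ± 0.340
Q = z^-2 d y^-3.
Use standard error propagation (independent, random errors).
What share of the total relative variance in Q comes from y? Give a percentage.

60.0%

(δQ/Q)² = (-2·δz/z)² + (1·δd/d)² + (-3·δy/y)²
  z term: (-2×0.115)² = 0.0527
  d term: (1×0.0232)² = 0.000539
  y term: (-3×0.0942)² = 0.0799
Total = 0.133. Share from y = 0.0799/0.133 = 0.600.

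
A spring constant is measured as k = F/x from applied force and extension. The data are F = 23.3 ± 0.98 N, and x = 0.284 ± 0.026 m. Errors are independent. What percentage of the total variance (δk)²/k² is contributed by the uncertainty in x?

(δk/k)² = (1·δF/F)² + (-1·δx/x)²
  F term: (1×0.0421)² = 0.00177
  x term: (-1×0.0915)² = 0.00838
Total = 0.0102. Share from x = 0.00838/0.0102 = 0.826.

82.6%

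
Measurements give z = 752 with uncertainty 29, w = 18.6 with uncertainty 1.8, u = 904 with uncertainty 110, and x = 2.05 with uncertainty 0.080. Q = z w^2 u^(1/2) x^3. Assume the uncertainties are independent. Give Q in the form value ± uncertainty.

(6.74 ± 1.60) × 10^7

Relative error in a monomial: (δQ/Q)² = Σ (nᵢ · δxᵢ/xᵢ)².
  (1·δz/z)² = (1×0.0386)² = 0.00149;  (2·δw/w)² = (2×0.0968)² = 0.0375;  (½·δu/u)² = (0.5×0.122)² = 0.00370;  (3·δx/x)² = (3×0.0390)² = 0.0137
δQ/Q = √(0.0564) = 0.237
Q = 6.74e+07, so δQ = 0.237 × 6.74e+07 = 1.6e+07.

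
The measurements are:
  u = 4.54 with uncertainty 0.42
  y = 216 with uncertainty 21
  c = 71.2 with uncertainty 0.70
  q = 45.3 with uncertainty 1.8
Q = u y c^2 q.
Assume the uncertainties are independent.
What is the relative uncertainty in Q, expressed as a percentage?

14.1%

Relative error in a monomial: (δQ/Q)² = Σ (nᵢ · δxᵢ/xᵢ)².
  (1·δu/u)² = (1×0.0925)² = 0.00856;  (1·δy/y)² = (1×0.0972)² = 0.00945;  (2·δc/c)² = (2×0.00983)² = 0.000387;  (1·δq/q)² = (1×0.0397)² = 0.00158
δQ/Q = √(0.0200) = 0.141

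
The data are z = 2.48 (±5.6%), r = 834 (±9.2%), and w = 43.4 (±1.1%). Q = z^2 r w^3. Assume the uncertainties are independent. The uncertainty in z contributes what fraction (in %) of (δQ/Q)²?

56.8%

(δQ/Q)² = (2·δz/z)² + (1·δr/r)² + (3·δw/w)²
  z term: (2×0.0560)² = 0.0125
  r term: (1×0.0920)² = 0.00846
  w term: (3×0.0110)² = 0.00109
Total = 0.0221. Share from z = 0.0125/0.0221 = 0.568.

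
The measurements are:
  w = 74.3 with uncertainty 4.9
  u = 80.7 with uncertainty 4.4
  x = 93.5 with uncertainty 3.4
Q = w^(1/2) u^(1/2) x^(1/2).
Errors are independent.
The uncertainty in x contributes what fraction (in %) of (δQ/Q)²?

15.3%

(δQ/Q)² = (½·δw/w)² + (½·δu/u)² + (½·δx/x)²
  w term: (0.5×0.0659)² = 0.00109
  u term: (0.5×0.0545)² = 0.000743
  x term: (0.5×0.0364)² = 0.000331
Total = 0.00216. Share from x = 0.000331/0.00216 = 0.153.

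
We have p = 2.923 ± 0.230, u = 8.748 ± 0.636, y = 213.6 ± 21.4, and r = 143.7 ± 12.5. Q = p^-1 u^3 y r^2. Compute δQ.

Relative error in a monomial: (δQ/Q)² = Σ (nᵢ · δxᵢ/xᵢ)².
  (-1·δp/p)² = (-1×0.0787)² = 0.00619;  (3·δu/u)² = (3×0.0727)² = 0.0476;  (1·δy/y)² = (1×0.100)² = 0.0100;  (2·δr/r)² = (2×0.0870)² = 0.0303
δQ/Q = √(0.0941) = 0.307
Q = 1.01e+09, so δQ = 0.307 × 1.01e+09 = 3.1e+08.

3.1e+08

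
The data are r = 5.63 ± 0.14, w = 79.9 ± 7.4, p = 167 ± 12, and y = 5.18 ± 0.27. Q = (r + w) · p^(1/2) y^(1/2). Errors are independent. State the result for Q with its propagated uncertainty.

2520 ± 245

Let u = r + w = 85.5. δu = √(δr² + δw²) = √(0.0196 + 54.8) = 7.40, so δu/u = 0.0865.
Q is then a monomial in u, p, y:
δQ/Q = √((δu/u)² + (½·δp/p)² + (½·δy/y)²) = √(0.00749 + 0.00129 + 0.000679) = 0.0973
Q = 2520, so δQ = 0.0973 × 2520 = 245.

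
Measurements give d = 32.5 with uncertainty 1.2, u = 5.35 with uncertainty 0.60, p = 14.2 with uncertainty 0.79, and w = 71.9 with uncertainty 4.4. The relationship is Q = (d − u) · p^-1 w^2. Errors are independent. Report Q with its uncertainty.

9880 ± 1420

Let h = d − u = 27.1. δh = √(δd² + δu²) = √(1.44 + 0.360) = 1.34, so δh/h = 0.0494.
Q is then a monomial in h, p, w:
δQ/Q = √((δh/h)² + (-1·δp/p)² + (2·δw/w)²) = √(0.00244 + 0.00310 + 0.0150) = 0.143
Q = 9880, so δQ = 0.143 × 9880 = 1420.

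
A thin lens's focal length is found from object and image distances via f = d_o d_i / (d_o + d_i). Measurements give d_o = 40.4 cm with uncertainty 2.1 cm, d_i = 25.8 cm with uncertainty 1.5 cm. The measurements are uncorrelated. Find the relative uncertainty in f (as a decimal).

∂f/∂d_o = (d_i/(d_o+d_i))² = 0.152;  ∂f/∂d_i = (d_o/(d_o+d_i))² = 0.372
δf = √((∂f/∂d_o · δd_o)² + (∂f/∂d_i · δd_i)²) = √(0.102 + 0.312) = 0.643 cm
f = 15.7 cm, so δf/f = 0.643/15.7 = 0.0409.

0.0409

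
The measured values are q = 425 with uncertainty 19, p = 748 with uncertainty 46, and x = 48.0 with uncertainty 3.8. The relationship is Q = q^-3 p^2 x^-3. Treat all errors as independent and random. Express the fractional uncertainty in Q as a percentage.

For a monomial Q ∝ q^-3, p^2, x^-3, fractional errors add in quadrature:
  (-3·δq/q)² = (-3×0.0447)² = 0.0180;  (2·δp/p)² = (2×0.0615)² = 0.0151;  (-3·δx/x)² = (-3×0.0792)² = 0.0564
δQ/Q = √(0.0895) = 0.299

29.9%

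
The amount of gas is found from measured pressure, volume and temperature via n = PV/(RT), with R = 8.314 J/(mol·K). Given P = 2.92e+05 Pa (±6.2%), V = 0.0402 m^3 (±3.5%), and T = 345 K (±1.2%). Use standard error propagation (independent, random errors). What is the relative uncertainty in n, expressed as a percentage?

n is a product of powers, so relative uncertainties combine in quadrature:
  (1·δP/P)² = (1×0.0620)² = 0.00384;  (1·δV/V)² = (1×0.0350)² = 0.00123;  (-1·δT/T)² = (-1×0.0120)² = 0.000144
δn/n = √(0.00521) = 0.0722

7.22%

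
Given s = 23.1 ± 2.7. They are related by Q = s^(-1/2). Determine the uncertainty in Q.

0.0122

Relative error in a monomial: (δQ/Q)² = Σ (nᵢ · δxᵢ/xᵢ)².
  (−½·δs/s)² = (-0.5×0.117)² = 0.00342
δQ/Q = √(0.00342) = 0.0584
Q = 0.208, so δQ = 0.0584 × 0.208 = 0.0122.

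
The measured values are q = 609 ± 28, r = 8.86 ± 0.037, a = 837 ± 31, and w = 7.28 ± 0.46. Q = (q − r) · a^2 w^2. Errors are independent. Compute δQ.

Let u = q − r = 600. δu = √(δq² + δr²) = √(784 + 0.00137) = 28.0, so δu/u = 0.0467.
Q is then a monomial in u, a, w:
δQ/Q = √((δu/u)² + (2·δa/a)² + (2·δw/w)²) = √(0.00218 + 0.00549 + 0.0160) = 0.154
Q = 2.23e+10, so δQ = 0.154 × 2.23e+10 = 3.43e+09.

3.43e+09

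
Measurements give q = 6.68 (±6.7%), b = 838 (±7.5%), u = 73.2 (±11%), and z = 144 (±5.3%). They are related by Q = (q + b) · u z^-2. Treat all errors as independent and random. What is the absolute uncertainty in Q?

0.507

Let w = q + b = 845. δw = √(δq² + δb²) = √(0.200 + 3950) = 62.9, so δw/w = 0.0744.
Q is then a monomial in w, u, z:
δQ/Q = √((δw/w)² + (1·δu/u)² + (-2·δz/z)²) = √(0.00554 + 0.0121 + 0.0112) = 0.170
Q = 2.98, so δQ = 0.170 × 2.98 = 0.507.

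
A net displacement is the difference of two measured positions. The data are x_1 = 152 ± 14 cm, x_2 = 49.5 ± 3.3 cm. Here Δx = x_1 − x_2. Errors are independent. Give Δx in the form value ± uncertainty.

102 ± 14.4 cm

Absolute uncertainties add in quadrature for a linear combination:
  (δx_1)² = 196;  (δx_2)² = 10.9
δΔx = √(207) = 14.4 cm
Δx = 102 cm.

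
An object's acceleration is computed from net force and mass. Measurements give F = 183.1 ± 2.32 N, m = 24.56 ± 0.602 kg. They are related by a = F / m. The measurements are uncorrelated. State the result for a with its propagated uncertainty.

7.455 ± 0.206 m/s^2

For a monomial a ∝ F, m^-1, fractional errors add in quadrature:
  (1·δF/F)² = (1×0.0127)² = 0.000161;  (-1·δm/m)² = (-1×0.0245)² = 0.000601
δa/a = √(0.000761) = 0.0276
a = 7.455 m/s^2, so δa = 0.0276 × 7.455 = 0.206 m/s^2.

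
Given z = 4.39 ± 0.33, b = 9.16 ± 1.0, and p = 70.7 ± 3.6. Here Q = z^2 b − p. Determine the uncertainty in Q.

33.0

Let w = z^2·b = 177. δw/w = √((2·δz/z)² + (1·δb/b)²) = √(0.0226 + 0.0119) = 0.186, so δw = 32.8.
Q = w − p: δQ = √(δw² + δp²) = √(1080 + 13.0) = 33.0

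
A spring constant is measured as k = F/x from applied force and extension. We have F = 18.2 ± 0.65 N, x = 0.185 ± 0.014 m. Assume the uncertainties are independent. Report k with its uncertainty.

k is a product of powers, so relative uncertainties combine in quadrature:
  (1·δF/F)² = (1×0.0357)² = 0.00128;  (-1·δx/x)² = (-1×0.0757)² = 0.00573
δk/k = √(0.00700) = 0.0837
k = 98.4 N/m, so δk = 0.0837 × 98.4 = 8.23 N/m.

98.4 ± 8.23 N/m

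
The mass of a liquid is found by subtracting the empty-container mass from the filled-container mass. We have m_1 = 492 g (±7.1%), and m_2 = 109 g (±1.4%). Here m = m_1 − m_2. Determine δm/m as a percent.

9.13%

m is a linear combination, so absolute uncertainties add in quadrature:
  (δm_1)² = 1220;  (δm_2)² = 2.33
δm = √(1220) = 35.0 g
m = 383 g, so δm/m = 35.0/383 = 0.0913.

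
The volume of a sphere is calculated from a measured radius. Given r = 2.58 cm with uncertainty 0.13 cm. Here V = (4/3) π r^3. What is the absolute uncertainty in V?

For a monomial V ∝ r^3, fractional errors add in quadrature:
  (3·δr/r)² = (3×0.0504)² = 0.0229
δV/V = √(0.0229) = 0.151
V = 71.9 cm^3, so δV = 0.151 × 71.9 = 10.9 cm^3.

10.9 cm^3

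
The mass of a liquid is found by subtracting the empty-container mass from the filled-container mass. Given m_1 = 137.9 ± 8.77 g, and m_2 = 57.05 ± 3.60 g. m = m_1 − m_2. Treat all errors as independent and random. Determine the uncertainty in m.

m is a linear combination, so absolute uncertainties add in quadrature:
  (δm_1)² = 76.9;  (δm_2)² = 13.0
δm = √(89.9) = 9.48 g

9.48 g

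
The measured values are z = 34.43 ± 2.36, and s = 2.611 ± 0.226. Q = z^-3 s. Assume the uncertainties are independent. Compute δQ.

Q is a product of powers, so relative uncertainties combine in quadrature:
  (-3·δz/z)² = (-3×0.0685)² = 0.0423;  (1·δs/s)² = (1×0.0866)² = 0.00749
δQ/Q = √(0.0498) = 0.223
Q = 6.397e-05, so δQ = 0.223 × 6.397e-05 = 1.43e-05.

1.43e-05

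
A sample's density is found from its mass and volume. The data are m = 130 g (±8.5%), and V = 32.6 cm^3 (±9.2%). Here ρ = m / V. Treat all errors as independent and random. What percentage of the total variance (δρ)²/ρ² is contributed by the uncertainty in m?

46.1%

(δρ/ρ)² = (1·δm/m)² + (-1·δV/V)²
  m term: (1×0.0850)² = 0.00723
  V term: (-1×0.0920)² = 0.00846
Total = 0.0157. Share from m = 0.00723/0.0157 = 0.461.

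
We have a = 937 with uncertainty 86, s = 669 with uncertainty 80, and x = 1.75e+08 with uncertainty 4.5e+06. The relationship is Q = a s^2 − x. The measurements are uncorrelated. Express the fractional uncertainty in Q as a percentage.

Let p = a·s^2 = 4.19e+08. δp/p = √((1·δa/a)² + (2·δs/s)²) = √(0.00842 + 0.0572) = 0.256, so δp = 1.07e+08.
Q = p − x: δQ = √(δp² + δx²) = √(1.15e+16 + 2.02e+13) = 1.08e+08
Q = 2.44e+08, so δQ/Q = 1.08e+08/2.44e+08 = 0.440.

44.0%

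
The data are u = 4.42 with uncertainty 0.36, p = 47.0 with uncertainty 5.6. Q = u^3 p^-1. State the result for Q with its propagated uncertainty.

Each factor contributes (exponent × relative error)² to (δQ/Q)²:
  (3·δu/u)² = (3×0.0814)² = 0.0597;  (-1·δp/p)² = (-1×0.119)² = 0.0142
δQ/Q = √(0.0739) = 0.272
Q = 1.84, so δQ = 0.272 × 1.84 = 0.499.

1.84 ± 0.499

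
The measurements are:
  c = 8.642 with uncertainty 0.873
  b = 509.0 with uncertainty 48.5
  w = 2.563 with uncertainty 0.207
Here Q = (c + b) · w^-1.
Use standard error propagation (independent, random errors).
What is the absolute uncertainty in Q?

25.0

Let u = c + b = 517.6. δu = √(δc² + δb²) = √(0.762 + 2350) = 48.5, so δu/u = 0.0937.
Q is then a monomial in u, w:
δQ/Q = √((δu/u)² + (-1·δw/w)²) = √(0.00878 + 0.00652) = 0.124
Q = 202.0, so δQ = 0.124 × 202.0 = 25.0.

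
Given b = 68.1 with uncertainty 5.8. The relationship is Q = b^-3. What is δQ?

8.09e-07

Q ∝ b^-3, so δQ/Q = |-3| · δb/b = 3 × 0.0852 = 0.256.
Q = 3.17e-06, so δQ = 0.256 × 3.17e-06 = 8.09e-07.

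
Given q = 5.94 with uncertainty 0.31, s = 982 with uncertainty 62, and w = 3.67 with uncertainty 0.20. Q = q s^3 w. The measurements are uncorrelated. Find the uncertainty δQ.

4.21e+09

Relative error in a monomial: (δQ/Q)² = Σ (nᵢ · δxᵢ/xᵢ)².
  (1·δq/q)² = (1×0.0522)² = 0.00272;  (3·δs/s)² = (3×0.0631)² = 0.0359;  (1·δw/w)² = (1×0.0545)² = 0.00297
δQ/Q = √(0.0416) = 0.204
Q = 2.06e+10, so δQ = 0.204 × 2.06e+10 = 4.21e+09.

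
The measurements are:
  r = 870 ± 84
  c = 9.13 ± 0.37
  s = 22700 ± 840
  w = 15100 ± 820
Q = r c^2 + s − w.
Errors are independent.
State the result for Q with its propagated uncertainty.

80100 ± 9220

Let p = r·c^2 = 72500. δp/p = √((1·δr/r)² + (2·δc/c)²) = √(0.00932 + 0.00657) = 0.126, so δp = 9140.
Q = p + s − w: δQ = √(δp² + δs² + δw²) = √(8.36e+07 + 7.06e+05 + 6.72e+05) = 9220
Q = 80100.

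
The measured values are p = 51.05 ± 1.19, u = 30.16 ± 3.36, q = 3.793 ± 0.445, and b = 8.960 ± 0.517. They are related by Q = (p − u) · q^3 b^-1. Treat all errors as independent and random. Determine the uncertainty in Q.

50.3

Let w = p − u = 20.89. δw = √(δp² + δu²) = √(1.42 + 11.3) = 3.56, so δw/w = 0.171.
Q is then a monomial in w, q, b:
δQ/Q = √((δw/w)² + (3·δq/q)² + (-1·δb/b)²) = √(0.0291 + 0.124 + 0.00333) = 0.395
Q = 127.2, so δQ = 0.395 × 127.2 = 50.3.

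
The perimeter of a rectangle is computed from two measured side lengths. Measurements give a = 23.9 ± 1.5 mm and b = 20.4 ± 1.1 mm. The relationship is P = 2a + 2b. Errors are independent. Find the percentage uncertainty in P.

4.20%

Sums and differences: (δP)² = Σ (cᵢ δxᵢ)².
  (2·δa)² = 9.00;  (2·δb)² = 4.84
δP = √(13.8) = 3.72 mm
P = 88.6 mm, so δP/P = 3.72/88.6 = 0.0420.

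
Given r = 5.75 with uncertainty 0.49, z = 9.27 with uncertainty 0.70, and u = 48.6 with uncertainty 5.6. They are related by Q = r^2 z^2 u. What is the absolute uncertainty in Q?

35200

Q is a product of powers, so relative uncertainties combine in quadrature:
  (2·δr/r)² = (2×0.0852)² = 0.0290;  (2·δz/z)² = (2×0.0755)² = 0.0228;  (1·δu/u)² = (1×0.115)² = 0.0133
δQ/Q = √(0.0651) = 0.255
Q = 1.38e+05, so δQ = 0.255 × 1.38e+05 = 35200.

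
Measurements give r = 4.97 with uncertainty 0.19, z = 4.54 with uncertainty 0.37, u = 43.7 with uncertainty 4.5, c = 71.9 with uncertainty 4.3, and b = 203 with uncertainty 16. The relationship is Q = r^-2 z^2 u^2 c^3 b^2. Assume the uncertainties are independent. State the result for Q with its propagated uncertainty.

Q is a product of powers, so relative uncertainties combine in quadrature:
  (-2·δr/r)² = (-2×0.0382)² = 0.00585;  (2·δz/z)² = (2×0.0815)² = 0.0266;  (2·δu/u)² = (2×0.103)² = 0.0424;  (3·δc/c)² = (3×0.0598)² = 0.0322;  (2·δb/b)² = (2×0.0788)² = 0.0248
δQ/Q = √(0.132) = 0.363
Q = 2.44e+13, so δQ = 0.363 × 2.44e+13 = 8.86e+12.

(2.44 ± 0.886) × 10^13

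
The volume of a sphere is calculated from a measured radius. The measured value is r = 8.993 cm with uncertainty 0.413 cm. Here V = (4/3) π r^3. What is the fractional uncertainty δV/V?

V ∝ r^3, so δV/V = |3| · δr/r = 3 × 0.0459 = 0.138.

0.138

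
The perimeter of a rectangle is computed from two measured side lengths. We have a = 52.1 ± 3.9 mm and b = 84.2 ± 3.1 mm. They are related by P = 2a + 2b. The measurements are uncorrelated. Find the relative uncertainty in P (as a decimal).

0.0366

Absolute uncertainties add in quadrature for a linear combination:
  (2·δa)² = 60.8;  (2·δb)² = 38.4
δP = √(99.3) = 9.96 mm
P = 273 mm, so δP/P = 9.96/273 = 0.0366.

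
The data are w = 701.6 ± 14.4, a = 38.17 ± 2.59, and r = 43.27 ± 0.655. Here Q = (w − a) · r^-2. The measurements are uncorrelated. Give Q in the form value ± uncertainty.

0.3543 ± 0.0133

Let u = w − a = 663.4. δu = √(δw² + δa²) = √(207 + 6.71) = 14.6, so δu/u = 0.0221.
Q is then a monomial in u, r:
δQ/Q = √((δu/u)² + (-2·δr/r)²) = √(0.000486 + 0.000917) = 0.0375
Q = 0.3543, so δQ = 0.0375 × 0.3543 = 0.0133.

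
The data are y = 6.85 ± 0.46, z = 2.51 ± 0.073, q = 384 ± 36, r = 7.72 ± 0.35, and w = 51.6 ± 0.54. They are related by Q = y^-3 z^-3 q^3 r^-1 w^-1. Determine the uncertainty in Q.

Relative error in a monomial: (δQ/Q)² = Σ (nᵢ · δxᵢ/xᵢ)².
  (-3·δy/y)² = (-3×0.0672)² = 0.0406;  (-3·δz/z)² = (-3×0.0291)² = 0.00761;  (3·δq/q)² = (3×0.0938)² = 0.0791;  (-1·δr/r)² = (-1×0.0453)² = 0.00206;  (-1·δw/w)² = (-1×0.0105)² = 0.000110
δQ/Q = √(0.129) = 0.360
Q = 28.0, so δQ = 0.360 × 28.0 = 10.1.

10.1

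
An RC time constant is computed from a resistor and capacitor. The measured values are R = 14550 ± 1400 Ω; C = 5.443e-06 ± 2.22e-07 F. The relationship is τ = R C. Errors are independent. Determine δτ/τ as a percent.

10.5%

Products/powers → add relative errors in quadrature, weighted by exponent:
  (1·δR/R)² = (1×0.0962)² = 0.00926;  (1·δC/C)² = (1×0.0408)² = 0.00166
δτ/τ = √(0.0109) = 0.105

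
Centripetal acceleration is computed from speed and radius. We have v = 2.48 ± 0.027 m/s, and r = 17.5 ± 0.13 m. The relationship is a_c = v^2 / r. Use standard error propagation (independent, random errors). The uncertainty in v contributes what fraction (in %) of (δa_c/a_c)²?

89.6%

(δa_c/a_c)² = (2·δv/v)² + (-1·δr/r)²
  v term: (2×0.0109)² = 0.000474
  r term: (-1×0.00743)² = 5.52e-05
Total = 0.000529. Share from v = 0.000474/0.000529 = 0.896.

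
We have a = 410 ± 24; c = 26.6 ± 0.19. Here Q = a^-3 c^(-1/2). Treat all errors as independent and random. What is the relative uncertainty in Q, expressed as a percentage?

17.6%

Relative error in a monomial: (δQ/Q)² = Σ (nᵢ · δxᵢ/xᵢ)².
  (-3·δa/a)² = (-3×0.0585)² = 0.0308;  (−½·δc/c)² = (-0.5×0.00714)² = 1.28e-05
δQ/Q = √(0.0309) = 0.176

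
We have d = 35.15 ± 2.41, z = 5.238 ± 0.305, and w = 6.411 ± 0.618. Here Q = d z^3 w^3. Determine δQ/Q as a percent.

34.5%

Products/powers → add relative errors in quadrature, weighted by exponent:
  (1·δd/d)² = (1×0.0686)² = 0.00470;  (3·δz/z)² = (3×0.0582)² = 0.0305;  (3·δw/w)² = (3×0.0964)² = 0.0836
δQ/Q = √(0.119) = 0.345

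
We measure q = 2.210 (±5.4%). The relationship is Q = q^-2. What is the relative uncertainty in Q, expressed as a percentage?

10.8%

Q ∝ q^-2, so δQ/Q = |-2| · δq/q = 2 × 0.0540 = 0.108.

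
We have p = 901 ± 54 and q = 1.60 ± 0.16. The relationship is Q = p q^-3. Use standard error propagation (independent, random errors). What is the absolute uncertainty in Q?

Each factor contributes (exponent × relative error)² to (δQ/Q)²:
  (1·δp/p)² = (1×0.0599)² = 0.00359;  (-3·δq/q)² = (-3×0.100)² = 0.0900
δQ/Q = √(0.0936) = 0.306
Q = 220, so δQ = 0.306 × 220 = 67.3.

67.3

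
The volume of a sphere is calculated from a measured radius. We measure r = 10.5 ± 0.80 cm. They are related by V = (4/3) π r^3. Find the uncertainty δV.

V ∝ r^3, so δV/V = |3| · δr/r = 3 × 0.0762 = 0.229.
V = 4850 cm^3, so δV = 0.229 × 4850 = 1110 cm^3.

1110 cm^3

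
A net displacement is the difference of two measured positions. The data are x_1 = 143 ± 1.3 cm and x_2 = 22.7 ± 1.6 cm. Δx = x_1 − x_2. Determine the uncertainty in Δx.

Absolute uncertainties add in quadrature for a linear combination:
  (δx_1)² = 1.69;  (δx_2)² = 2.56
δΔx = √(4.25) = 2.06 cm

2.06 cm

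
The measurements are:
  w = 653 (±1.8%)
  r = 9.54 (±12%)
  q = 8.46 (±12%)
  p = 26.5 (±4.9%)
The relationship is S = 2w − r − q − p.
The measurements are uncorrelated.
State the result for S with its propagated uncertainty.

S is a linear combination, so absolute uncertainties add in quadrature:
  (2·δw)² = 553;  (δr)² = 1.31;  (δq)² = 1.03;  (δp)² = 1.69
δS = √(557) = 23.6
S = 1260.

1260 ± 23.6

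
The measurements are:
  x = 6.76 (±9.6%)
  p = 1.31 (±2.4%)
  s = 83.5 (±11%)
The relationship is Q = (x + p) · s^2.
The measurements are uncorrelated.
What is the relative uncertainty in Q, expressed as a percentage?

Let u = x + p = 8.07. δu = √(δx² + δp²) = √(0.421 + 0.000988) = 0.650, so δu/u = 0.0805.
Q is then a monomial in u, s:
δQ/Q = √((δu/u)² + (2·δs/s)²) = √(0.00648 + 0.0484) = 0.234

23.4%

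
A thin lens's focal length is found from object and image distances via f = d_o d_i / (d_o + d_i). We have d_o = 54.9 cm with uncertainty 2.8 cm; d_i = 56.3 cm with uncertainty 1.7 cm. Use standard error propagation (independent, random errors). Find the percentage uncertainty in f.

2.98%

∂f/∂d_o = (d_i/(d_o+d_i))² = 0.256;  ∂f/∂d_i = (d_o/(d_o+d_i))² = 0.244
δf = √((∂f/∂d_o · δd_o)² + (∂f/∂d_i · δd_i)²) = √(0.515 + 0.172) = 0.829 cm
f = 27.8 cm, so δf/f = 0.829/27.8 = 0.0298.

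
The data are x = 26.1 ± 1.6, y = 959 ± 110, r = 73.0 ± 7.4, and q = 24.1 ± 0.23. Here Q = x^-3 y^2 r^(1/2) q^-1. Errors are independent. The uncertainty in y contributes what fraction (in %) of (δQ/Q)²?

(δQ/Q)² = (-3·δx/x)² + (2·δy/y)² + (½·δr/r)² + (-1·δq/q)²
  x term: (-3×0.0613)² = 0.0338
  y term: (2×0.115)² = 0.0526
  r term: (0.5×0.101)² = 0.00257
  q term: (-1×0.00954)² = 9.11e-05
Total = 0.0891. Share from y = 0.0526/0.0891 = 0.591.

59.1%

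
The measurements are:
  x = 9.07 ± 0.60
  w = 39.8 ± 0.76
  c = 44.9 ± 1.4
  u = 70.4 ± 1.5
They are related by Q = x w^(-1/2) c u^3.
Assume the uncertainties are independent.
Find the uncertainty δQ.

2.2e+06

Products/powers → add relative errors in quadrature, weighted by exponent:
  (1·δx/x)² = (1×0.0662)² = 0.00438;  (−½·δw/w)² = (-0.5×0.0191)² = 9.12e-05;  (1·δc/c)² = (1×0.0312)² = 0.000972;  (3·δu/u)² = (3×0.0213)² = 0.00409
δQ/Q = √(0.00953) = 0.0976
Q = 2.25e+07, so δQ = 0.0976 × 2.25e+07 = 2.2e+06.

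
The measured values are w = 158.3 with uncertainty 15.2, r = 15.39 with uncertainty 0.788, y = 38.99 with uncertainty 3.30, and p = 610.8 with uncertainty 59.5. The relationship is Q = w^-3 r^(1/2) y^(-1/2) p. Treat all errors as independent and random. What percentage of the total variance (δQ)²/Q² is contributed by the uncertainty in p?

(δQ/Q)² = (-3·δw/w)² + (½·δr/r)² + (−½·δy/y)² + (1·δp/p)²
  w term: (-3×0.0960)² = 0.0830
  r term: (0.5×0.0512)² = 0.000655
  y term: (-0.5×0.0846)² = 0.00179
  p term: (1×0.0974)² = 0.00949
Total = 0.0949. Share from p = 0.00949/0.0949 = 0.1000.

10.00%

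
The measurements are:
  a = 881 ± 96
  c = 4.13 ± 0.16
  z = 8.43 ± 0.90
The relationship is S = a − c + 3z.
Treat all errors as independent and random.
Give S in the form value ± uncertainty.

Each term contributes (cᵢ δxᵢ)² to (δS)²:
  (δa)² = 9220;  (δc)² = 0.0256;  (3·δz)² = 7.29
δS = √(9220) = 96.0
S = 902.

902 ± 96.0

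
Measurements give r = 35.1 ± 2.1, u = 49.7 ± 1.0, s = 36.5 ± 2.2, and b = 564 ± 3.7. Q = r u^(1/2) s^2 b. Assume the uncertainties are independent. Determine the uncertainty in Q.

2.51e+07

For a monomial Q ∝ r, u^(1/2), s^2, b, fractional errors add in quadrature:
  (1·δr/r)² = (1×0.0598)² = 0.00358;  (½·δu/u)² = (0.5×0.0201)² = 0.000101;  (2·δs/s)² = (2×0.0603)² = 0.0145;  (1·δb/b)² = (1×0.00656)² = 4.3e-05
δQ/Q = √(0.0183) = 0.135
Q = 1.86e+08, so δQ = 0.135 × 1.86e+08 = 2.51e+07.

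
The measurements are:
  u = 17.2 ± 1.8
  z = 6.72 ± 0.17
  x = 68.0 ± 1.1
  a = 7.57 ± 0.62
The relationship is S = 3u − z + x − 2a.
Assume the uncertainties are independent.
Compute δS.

Each term contributes (cᵢ δxᵢ)² to (δS)²:
  (3·δu)² = 29.2;  (δz)² = 0.0289;  (δx)² = 1.21;  (2·δa)² = 1.54
δS = √(31.9) = 5.65

5.65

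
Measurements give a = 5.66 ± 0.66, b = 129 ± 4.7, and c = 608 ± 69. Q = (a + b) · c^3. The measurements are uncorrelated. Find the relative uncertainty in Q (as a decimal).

Let u = a + b = 135. δu = √(δa² + δb²) = √(0.436 + 22.1) = 4.75, so δu/u = 0.0352.
Q is then a monomial in u, c:
δQ/Q = √((δu/u)² + (3·δc/c)²) = √(0.00124 + 0.116) = 0.342

0.342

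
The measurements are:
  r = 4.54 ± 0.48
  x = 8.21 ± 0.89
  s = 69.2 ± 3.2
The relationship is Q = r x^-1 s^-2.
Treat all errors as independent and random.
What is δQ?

2.05e-05

Relative error in a monomial: (δQ/Q)² = Σ (nᵢ · δxᵢ/xᵢ)².
  (1·δr/r)² = (1×0.106)² = 0.0112;  (-1·δx/x)² = (-1×0.108)² = 0.0118;  (-2·δs/s)² = (-2×0.0462)² = 0.00855
δQ/Q = √(0.0315) = 0.177
Q = 0.000115, so δQ = 0.177 × 0.000115 = 2.05e-05.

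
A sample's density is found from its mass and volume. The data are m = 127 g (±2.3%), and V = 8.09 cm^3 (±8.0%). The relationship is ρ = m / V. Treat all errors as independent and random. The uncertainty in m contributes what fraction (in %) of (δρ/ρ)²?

(δρ/ρ)² = (1·δm/m)² + (-1·δV/V)²
  m term: (1×0.0230)² = 0.000529
  V term: (-1×0.0800)² = 0.00640
Total = 0.00693. Share from m = 0.000529/0.00693 = 0.0763.

7.63%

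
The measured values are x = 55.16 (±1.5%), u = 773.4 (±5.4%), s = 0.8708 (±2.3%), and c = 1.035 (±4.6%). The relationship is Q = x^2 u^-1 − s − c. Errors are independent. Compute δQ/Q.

0.122

Let p = x^2·u^-1 = 3.934. δp/p = √((2·δx/x)² + (-1·δu/u)²) = √(0.000900 + 0.00292) = 0.0618, so δp = 0.243.
Q = p − s − c: δQ = √(δp² + δs² + δc²) = √(0.0591 + 0.000401 + 0.00227) = 0.248
Q = 2.028, so δQ/Q = 0.248/2.028 = 0.122.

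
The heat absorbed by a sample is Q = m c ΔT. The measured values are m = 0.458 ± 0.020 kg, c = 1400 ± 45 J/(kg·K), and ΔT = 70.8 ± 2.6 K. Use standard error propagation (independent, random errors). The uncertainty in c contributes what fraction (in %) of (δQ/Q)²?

24.1%

(δQ/Q)² = (1·δm/m)² + (1·δc/c)² + (1·δΔT/ΔT)²
  m term: (1×0.0437)² = 0.00191
  c term: (1×0.0321)² = 0.00103
  ΔT term: (1×0.0367)² = 0.00135
Total = 0.00429. Share from c = 0.00103/0.00429 = 0.241.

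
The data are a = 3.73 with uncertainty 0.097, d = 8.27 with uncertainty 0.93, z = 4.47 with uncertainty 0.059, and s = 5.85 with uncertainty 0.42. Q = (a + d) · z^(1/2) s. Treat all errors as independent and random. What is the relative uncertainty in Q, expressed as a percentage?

Let u = a + d = 12.0. δu = √(δa² + δd²) = √(0.00941 + 0.865) = 0.935, so δu/u = 0.0779.
Q is then a monomial in u, z, s:
δQ/Q = √((δu/u)² + (½·δz/z)² + (1·δs/s)²) = √(0.00607 + 4.36e-05 + 0.00515) = 0.106

10.6%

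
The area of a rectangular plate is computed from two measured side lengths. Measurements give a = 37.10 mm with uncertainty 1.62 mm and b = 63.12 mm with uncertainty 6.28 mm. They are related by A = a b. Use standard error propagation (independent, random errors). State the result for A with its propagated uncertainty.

2342 ± 254 mm^2

Products/powers → add relative errors in quadrature, weighted by exponent:
  (1·δa/a)² = (1×0.0437)² = 0.00191;  (1·δb/b)² = (1×0.0995)² = 0.00990
δA/A = √(0.0118) = 0.109
A = 2342 mm^2, so δA = 0.109 × 2342 = 254 mm^2.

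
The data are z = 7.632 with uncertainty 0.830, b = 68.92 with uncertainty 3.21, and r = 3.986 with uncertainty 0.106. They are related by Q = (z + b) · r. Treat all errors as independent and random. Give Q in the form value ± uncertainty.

Let u = z + b = 76.55. δu = √(δz² + δb²) = √(0.689 + 10.3) = 3.32, so δu/u = 0.0433.
Q is then a monomial in u, r:
δQ/Q = √((δu/u)² + (1·δr/r)²) = √(0.00188 + 0.000707) = 0.0508
Q = 305.1, so δQ = 0.0508 × 305.1 = 15.5.

305.1 ± 15.5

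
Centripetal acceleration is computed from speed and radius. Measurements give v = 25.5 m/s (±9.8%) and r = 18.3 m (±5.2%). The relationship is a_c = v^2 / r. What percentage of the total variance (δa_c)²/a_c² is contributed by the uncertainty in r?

6.58%

(δa_c/a_c)² = (2·δv/v)² + (-1·δr/r)²
  v term: (2×0.0980)² = 0.0384
  r term: (-1×0.0520)² = 0.00270
Total = 0.0411. Share from r = 0.00270/0.0411 = 0.0658.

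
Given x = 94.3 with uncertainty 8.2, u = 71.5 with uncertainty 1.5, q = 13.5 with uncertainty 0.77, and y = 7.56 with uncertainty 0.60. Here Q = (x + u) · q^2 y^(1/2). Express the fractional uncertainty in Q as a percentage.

Let w = x + u = 166. δw = √(δx² + δu²) = √(67.2 + 2.25) = 8.34, so δw/w = 0.0503.
Q is then a monomial in w, q, y:
δQ/Q = √((δw/w)² + (2·δq/q)² + (½·δy/y)²) = √(0.00253 + 0.0130 + 0.00157) = 0.131

13.1%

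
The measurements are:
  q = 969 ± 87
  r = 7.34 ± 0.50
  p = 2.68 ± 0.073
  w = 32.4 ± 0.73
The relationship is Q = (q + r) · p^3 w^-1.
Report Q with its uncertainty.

580 ± 71.3

Let u = q + r = 976. δu = √(δq² + δr²) = √(7570 + 0.250) = 87.0, so δu/u = 0.0891.
Q is then a monomial in u, p, w:
δQ/Q = √((δu/u)² + (3·δp/p)² + (-1·δw/w)²) = √(0.00794 + 0.00668 + 0.000508) = 0.123
Q = 580, so δQ = 0.123 × 580 = 71.3.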